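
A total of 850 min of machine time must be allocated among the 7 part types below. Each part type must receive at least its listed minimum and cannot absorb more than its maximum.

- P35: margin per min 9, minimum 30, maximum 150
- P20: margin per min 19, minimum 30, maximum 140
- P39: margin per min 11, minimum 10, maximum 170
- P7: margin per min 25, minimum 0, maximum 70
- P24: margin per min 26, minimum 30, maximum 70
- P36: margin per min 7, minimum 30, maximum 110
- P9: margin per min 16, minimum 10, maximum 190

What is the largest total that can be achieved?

12910

Meeting every minimum uses 30+30+10+0+30+30+10 = 140 min, leaving 710.
Order the part types by margin per min: P24 26 > P7 25 > P20 19 > P9 16 > P39 11 > P35 9 > P36 7.
P24: +40 to 70 (cap) → 670 left.
P7: +70 to 70 (cap) → 600 left.
P20: +110 to 140 (cap) → 490 left.
Give P9 180 more to hit its cap of 190 → 310 left.
P39 takes 160 more to reach its cap of 170 → 150 left.
P35: +120 to 150 (cap) → 30 left.
P36 has room for 80 more but only 30 remain, so it gets 60.
Total = 9×150 + 19×140 + 11×170 + 25×70 + 26×70 + 7×60 + 16×190 = 12910.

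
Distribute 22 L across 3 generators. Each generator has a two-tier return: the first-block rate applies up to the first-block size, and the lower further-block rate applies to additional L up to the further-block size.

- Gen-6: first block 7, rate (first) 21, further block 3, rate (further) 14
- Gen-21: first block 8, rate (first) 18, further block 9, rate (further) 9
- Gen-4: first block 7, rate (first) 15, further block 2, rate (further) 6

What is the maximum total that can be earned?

Order all 6 blocks by rate: Gen-6/first 21 > Gen-21/first 18 > Gen-4/first 15 > Gen-6/second 14 > Gen-21/second 9 > Gen-4/second 6.
Gen-6/first (21): +7 ; 15 left.
Fill Gen-21 first block (8 at 18) ; 7 left.
Gen-4 first at 15: fill all 7 ; 0 left.
Total = 21×7 + 18×8 + 15×7 = 396.

396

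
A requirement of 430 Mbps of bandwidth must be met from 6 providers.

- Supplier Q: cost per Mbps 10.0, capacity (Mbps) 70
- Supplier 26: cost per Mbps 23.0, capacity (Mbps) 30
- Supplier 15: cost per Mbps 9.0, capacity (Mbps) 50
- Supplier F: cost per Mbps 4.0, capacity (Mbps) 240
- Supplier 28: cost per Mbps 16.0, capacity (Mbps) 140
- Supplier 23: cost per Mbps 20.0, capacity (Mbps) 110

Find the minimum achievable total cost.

3230

Fill from the cheapest provider first.
Take 240 from Supplier F at 4.0 ; need 190 more.
Take 50 from Supplier 15 at 9.0 ; need 140 more.
Supplier Q (10.0): use full 70 ; 70 Mbps to go.
Supplier 28 (16.0): take the remaining 70 ; done.
Supplier 23, Supplier 26: unused.
Cost = 240×4.0 + 50×9.0 + 70×10.0 + 70×16.0 = 3230.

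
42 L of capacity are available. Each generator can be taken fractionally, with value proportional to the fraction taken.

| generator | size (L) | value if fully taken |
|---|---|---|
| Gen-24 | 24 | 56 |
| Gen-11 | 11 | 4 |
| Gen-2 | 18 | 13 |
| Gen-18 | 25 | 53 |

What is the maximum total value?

Best value per unit of size first: Gen-24 56/24≈2.33, Gen-18 53/25≈2.12, Gen-2 13/18≈0.722, Gen-11 4/11≈0.364.
Take all of Gen-24 (24 L, value 56) → 18 L left.
Fill the last 18 L with part of Gen-18: 18/25 of it earns 38.16.
Total value = 94.16.

94.16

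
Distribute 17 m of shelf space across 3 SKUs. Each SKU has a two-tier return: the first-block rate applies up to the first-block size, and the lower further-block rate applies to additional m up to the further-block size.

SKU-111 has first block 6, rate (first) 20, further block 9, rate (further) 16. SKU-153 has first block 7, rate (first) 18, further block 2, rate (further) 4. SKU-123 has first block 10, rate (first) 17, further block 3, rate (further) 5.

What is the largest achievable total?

314

Order all 6 blocks by rate: SKU-111/tier1 20 > SKU-153/tier1 18 > SKU-123/tier1 17 > SKU-111/tier2 16 > SKU-123/tier2 5 > SKU-153/tier2 4.
Fill SKU-111 tier1 block (6 at 20) → 11 left.
SKU-153/tier1 (18): +7 → 4 left.
SKU-123/tier1: +4 of 10 at 17; pool empty.
Total = 20×6 + 18×7 + 17×4 = 314.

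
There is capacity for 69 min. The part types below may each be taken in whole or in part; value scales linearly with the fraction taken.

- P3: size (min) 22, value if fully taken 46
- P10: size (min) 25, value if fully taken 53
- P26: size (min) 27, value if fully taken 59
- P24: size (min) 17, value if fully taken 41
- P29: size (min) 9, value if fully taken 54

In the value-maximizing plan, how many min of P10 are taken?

16

Rank by value-to-size ratio: P29 54/9≈6, P24 41/17≈2.41, P26 59/27≈2.19, P10 53/25≈2.12, P3 46/22≈2.09.
All 9 min of P29 fit (value 54) → 60 remain.
Take all of P24 (17 min, value 41) → 43 min left.
All 27 min of P26 fit (value 59) → 16 remain.
Fill the last 16 min with part of P10: 16/25 of it earns 33.92.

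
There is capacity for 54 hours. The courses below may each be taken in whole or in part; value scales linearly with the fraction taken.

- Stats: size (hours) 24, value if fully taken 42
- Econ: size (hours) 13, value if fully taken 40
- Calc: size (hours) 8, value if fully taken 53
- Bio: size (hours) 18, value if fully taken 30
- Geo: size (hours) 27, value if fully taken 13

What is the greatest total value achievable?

150

Best value per unit of size first: Calc 53/8≈6.62, Econ 40/13≈3.08, Stats 42/24≈1.75, Bio 30/18≈1.67, Geo 13/27≈0.481.
Calc: take in full, 8 hours for value 53 ; 46 left.
All 13 hours of Econ fit (value 40) ; 33 remain.
Take all of Stats (24 hours, value 42) ; 9 hours left.
9 hours left: a 9/18 share of Bio gives 30×9/18 = 15.
Total value = 150.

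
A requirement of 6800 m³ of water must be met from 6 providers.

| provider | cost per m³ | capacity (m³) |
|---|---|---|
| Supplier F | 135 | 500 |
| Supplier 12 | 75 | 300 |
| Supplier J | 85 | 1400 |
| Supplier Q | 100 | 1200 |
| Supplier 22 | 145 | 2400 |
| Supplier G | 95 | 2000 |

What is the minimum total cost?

722000

Use providers in increasing cost order.
Supplier 12 (75): use full 300 — 6500 m³ to go.
Supplier J (85): use full 1400 — 5100 m³ to go.
Supplier G (95): use full 2000 — 3100 m³ to go.
Supplier Q at 100: take all 1200 m³ — 1900 still needed.
Supplier F (135): use full 500 — 1400 m³ to go.
Supplier 22 at 145: take 1400 of its 2400 — requirement met.
Cost = 300×75 + 1400×85 + 2000×95 + 1200×100 + 500×135 + 1400×145 = 722000.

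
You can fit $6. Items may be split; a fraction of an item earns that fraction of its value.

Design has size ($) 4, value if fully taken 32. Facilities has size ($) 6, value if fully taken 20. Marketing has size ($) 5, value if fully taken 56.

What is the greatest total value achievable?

64

Sort by value density: Marketing 56/5≈11.2, Design 32/4≈8, Facilities 20/6≈3.33.
Take all of Marketing (5 $, value 56) → 1 $ left.
Only 1 $ remain; take 1/4 of Design for value 32×1/4 = 8.
Total value = 64.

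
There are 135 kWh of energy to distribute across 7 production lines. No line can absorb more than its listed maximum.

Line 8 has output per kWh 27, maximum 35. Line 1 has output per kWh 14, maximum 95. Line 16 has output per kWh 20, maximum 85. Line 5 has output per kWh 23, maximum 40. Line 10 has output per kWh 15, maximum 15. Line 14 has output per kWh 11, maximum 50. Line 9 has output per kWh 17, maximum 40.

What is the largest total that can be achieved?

Highest output per kWh first: Line 8 27 > Line 5 23 > Line 16 20 > Line 9 17 > Line 10 15 > Line 1 14 > Line 14 11.
Line 8: +35 to 35 (cap) → 100 left.
Line 5 takes 40 to reach its cap of 40 → 60 left.
Only 60 left; Line 16 takes them to reach 60.
Total = 27×35 + 20×60 + 23×40 = 3065.

3065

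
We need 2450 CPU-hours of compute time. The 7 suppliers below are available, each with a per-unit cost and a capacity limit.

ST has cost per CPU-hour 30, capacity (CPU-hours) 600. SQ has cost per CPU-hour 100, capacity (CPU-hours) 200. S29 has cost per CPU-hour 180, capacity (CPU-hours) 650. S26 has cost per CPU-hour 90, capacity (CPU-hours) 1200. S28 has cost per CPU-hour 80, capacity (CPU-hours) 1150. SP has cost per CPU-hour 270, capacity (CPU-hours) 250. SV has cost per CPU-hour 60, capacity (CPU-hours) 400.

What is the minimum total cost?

Fill from the cheapest supplier first.
ST at 30: take all 600 CPU-hours → 1850 still needed.
SV (60): use full 400 → 1450 CPU-hours to go.
S28 (80): use full 1150 → 300 CPU-hours to go.
S26 at 90: take 300 of its 1200 → requirement met.
SQ, S29, SP: unused.
Cost = 600×30 + 400×60 + 1150×80 + 300×90 = 161000.

161000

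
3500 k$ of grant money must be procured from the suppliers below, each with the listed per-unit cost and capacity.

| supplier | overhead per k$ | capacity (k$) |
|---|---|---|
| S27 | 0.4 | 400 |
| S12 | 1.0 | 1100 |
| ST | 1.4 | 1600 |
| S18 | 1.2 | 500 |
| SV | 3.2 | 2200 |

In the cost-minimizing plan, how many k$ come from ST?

1500

Fill from the cheapest supplier first.
Take 400 from S27 at 0.4 → need 3100 more.
S12 at 1.0: take all 1100 k$ → 2000 still needed.
Take 500 from S18 at 1.2 → need 1500 more.
ST (1.4): take the remaining 1500 → done.
SV: unused.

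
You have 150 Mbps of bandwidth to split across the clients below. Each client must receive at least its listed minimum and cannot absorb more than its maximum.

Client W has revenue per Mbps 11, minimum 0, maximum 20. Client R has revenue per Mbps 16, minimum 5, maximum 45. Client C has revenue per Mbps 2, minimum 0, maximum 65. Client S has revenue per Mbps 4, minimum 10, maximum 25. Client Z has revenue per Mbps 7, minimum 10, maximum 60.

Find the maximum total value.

1460

Meeting every minimum uses 0+5+0+10+10 = 25 Mbps, leaving 125.
Order the clients by revenue per Mbps: Client R 16 > Client W 11 > Client Z 7 > Client S 4 > Client C 2.
Give Client R 40 more to hit its cap of 45 ; 85 left.
Give Client W 20 more to hit its cap of 20 ; 65 left.
Client Z takes 50 more to reach its cap of 60 ; 15 left.
Client S: +15 to 25 (cap) ; 0 left.
Total = 11×20 + 16×45 + 4×25 + 7×60 = 1460.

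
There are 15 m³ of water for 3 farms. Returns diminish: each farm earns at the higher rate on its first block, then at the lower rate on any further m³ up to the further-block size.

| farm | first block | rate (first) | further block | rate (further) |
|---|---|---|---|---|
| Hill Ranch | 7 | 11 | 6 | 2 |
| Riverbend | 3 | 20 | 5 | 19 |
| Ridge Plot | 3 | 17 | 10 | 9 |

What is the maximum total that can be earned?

250

Treat each block as its own option and order by rate: Riverbend/first 20 > Riverbend/second 19 > Ridge Plot/first 17 > Hill Ranch/first 11 > Ridge Plot/second 9 > Hill Ranch/second 2.
Riverbend/first (20): +3 ; 12 left.
Riverbend/second (19): +5 ; 7 left.
Ridge Plot/first (17): +3 ; 4 left.
Hill Ranch/first: +4 of 7 at 11; pool empty.
Total = 20×3 + 19×5 + 17×3 + 11×4 = 250.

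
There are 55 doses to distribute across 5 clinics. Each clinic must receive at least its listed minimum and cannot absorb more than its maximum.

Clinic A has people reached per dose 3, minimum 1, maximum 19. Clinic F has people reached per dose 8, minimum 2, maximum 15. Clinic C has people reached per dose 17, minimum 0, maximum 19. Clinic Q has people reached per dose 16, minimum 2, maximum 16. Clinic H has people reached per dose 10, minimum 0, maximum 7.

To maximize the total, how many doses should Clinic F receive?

Meeting every minimum uses 1+2+0+2+0 = 5 doses, leaving 50.
Highest people reached per dose first: Clinic C 17 > Clinic Q 16 > Clinic H 10 > Clinic F 8 > Clinic A 3.
Give Clinic C 19 more to hit its cap of 19 — 31 left.
Give Clinic Q 14 more to hit its cap of 16 — 17 left.
Clinic H: +7 to 7 (cap) — 10 left.
Clinic F: +10 (room for 13) → 12. Pool exhausted.

12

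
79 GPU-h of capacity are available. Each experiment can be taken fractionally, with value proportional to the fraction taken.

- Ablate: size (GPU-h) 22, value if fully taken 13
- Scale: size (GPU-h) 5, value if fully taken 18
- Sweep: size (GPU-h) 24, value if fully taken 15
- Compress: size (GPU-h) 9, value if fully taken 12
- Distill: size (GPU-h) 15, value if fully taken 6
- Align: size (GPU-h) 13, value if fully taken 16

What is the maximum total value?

76.4

Sort by value density: Scale 18/5≈3.6, Compress 12/9≈1.33, Align 16/13≈1.23, Sweep 15/24≈0.625, Ablate 13/22≈0.591, Distill 6/15≈0.4.
Take all of Scale (5 GPU-h, value 18) ; 74 GPU-h left.
Take all of Compress (9 GPU-h, value 12) ; 65 GPU-h left.
Take all of Align (13 GPU-h, value 16) ; 52 GPU-h left.
Sweep: take in full, 24 GPU-h for value 15 ; 28 left.
Ablate: take in full, 22 GPU-h for value 13 ; 6 left.
Fill the last 6 GPU-h with part of Distill: 6/15 of it earns 2.4.
Total value = 76.4.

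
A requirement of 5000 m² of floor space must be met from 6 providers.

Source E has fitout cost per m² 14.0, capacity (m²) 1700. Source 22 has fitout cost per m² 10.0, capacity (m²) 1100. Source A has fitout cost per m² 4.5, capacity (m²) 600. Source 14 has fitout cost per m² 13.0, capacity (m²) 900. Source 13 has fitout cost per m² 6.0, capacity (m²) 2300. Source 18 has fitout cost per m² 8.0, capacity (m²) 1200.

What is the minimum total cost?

35100

Fill from the cheapest provider first.
Source A (4.5): use full 600 ; 4400 m² to go.
Take 2300 from Source 13 at 6.0 ; need 2100 more.
Take 1200 from Source 18 at 8.0 ; need 900 more.
Take 900 from Source 22 at 10.0 to finish.
Source 14, Source E: unused.
Cost = 600×4.5 + 2300×6.0 + 1200×8.0 + 900×10.0 = 35100.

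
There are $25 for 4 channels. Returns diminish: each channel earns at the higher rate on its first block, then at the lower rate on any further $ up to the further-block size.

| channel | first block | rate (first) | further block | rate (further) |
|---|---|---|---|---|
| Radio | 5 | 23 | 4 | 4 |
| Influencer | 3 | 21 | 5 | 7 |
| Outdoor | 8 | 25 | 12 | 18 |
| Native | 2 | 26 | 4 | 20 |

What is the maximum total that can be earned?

Order all 8 blocks by rate: Native/T1 26 > Outdoor/T1 25 > Radio/T1 23 > Influencer/T1 21 > Native/T2 20 > Outdoor/T2 18 > Influencer/T2 7 > Radio/T2 4.
Native/T1 (26): +2 — 23 left.
Outdoor/T1 (25): +8 — 15 left.
Radio/T1 (23): +5 — 10 left.
Influencer T1 at 21: fill all 3 — 7 left.
Native/T2 (20): +4 — 3 left.
Outdoor/T2: +3 of 12 at 18; pool empty.
Total = 26×2 + 25×8 + 23×5 + 21×3 + 20×4 + 18×3 = 564.

564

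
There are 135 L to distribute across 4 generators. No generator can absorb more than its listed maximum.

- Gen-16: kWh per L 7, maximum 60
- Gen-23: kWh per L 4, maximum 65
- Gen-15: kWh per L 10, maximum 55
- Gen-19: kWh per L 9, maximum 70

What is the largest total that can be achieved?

1250

Order the generators by kWh per L: Gen-15 10 > Gen-19 9 > Gen-16 7 > Gen-23 4.
Gen-15: +55 to 55 (cap) → 80 left.
Gen-19 takes 70 to reach its cap of 70 → 10 left.
Gen-16: +10 (room for 60) → 10. Pool exhausted.
Total = 7×10 + 10×55 + 9×70 = 1250.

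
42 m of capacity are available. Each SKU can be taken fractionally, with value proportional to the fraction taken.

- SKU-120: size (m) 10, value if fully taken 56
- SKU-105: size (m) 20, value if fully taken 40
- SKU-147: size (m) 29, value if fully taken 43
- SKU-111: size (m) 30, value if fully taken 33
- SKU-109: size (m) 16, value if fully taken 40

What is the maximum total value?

Best value per unit of size first: SKU-120 56/10≈5.6, SKU-109 40/16≈2.5, SKU-105 40/20≈2, SKU-147 43/29≈1.48, SKU-111 33/30≈1.1.
SKU-120: take in full, 10 m for value 56 — 32 left.
Take all of SKU-109 (16 m, value 40) — 16 m left.
Fill the last 16 m with part of SKU-105: 16/20 of it earns 32.
Total value = 128.

128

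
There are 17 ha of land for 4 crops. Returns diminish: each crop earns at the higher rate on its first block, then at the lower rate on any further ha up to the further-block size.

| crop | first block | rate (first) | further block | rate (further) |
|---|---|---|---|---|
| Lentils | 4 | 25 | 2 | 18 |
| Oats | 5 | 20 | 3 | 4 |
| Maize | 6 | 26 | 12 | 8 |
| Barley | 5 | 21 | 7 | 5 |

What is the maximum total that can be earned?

Order all 8 blocks by rate: Maize/first 26 > Lentils/first 25 > Barley/first 21 > Oats/first 20 > Lentils/second 18 > Maize/second 8 > Barley/second 5 > Oats/second 4.
Maize first at 26: fill all 6 — 11 left.
Fill Lentils first block (4 at 25) — 7 left.
Barley first at 21: fill all 5 — 2 left.
Oats/first: +2 of 5 at 20; pool empty.
Total = 26×6 + 25×4 + 21×5 + 20×2 = 401.

401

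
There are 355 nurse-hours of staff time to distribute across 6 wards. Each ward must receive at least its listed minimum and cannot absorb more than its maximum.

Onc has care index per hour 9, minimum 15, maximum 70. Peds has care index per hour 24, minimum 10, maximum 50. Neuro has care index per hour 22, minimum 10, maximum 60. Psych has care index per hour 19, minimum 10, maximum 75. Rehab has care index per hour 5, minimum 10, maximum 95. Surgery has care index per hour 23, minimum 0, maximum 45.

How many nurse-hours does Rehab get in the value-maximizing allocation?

55

Meeting every minimum uses 15+10+10+10+10+0 = 55 nurse-hours, leaving 300.
Rank by care index per hour: Peds 24 > Surgery 23 > Neuro 22 > Psych 19 > Onc 9 > Rehab 5.
Peds: +40 to 50 (cap) → 260 left.
Give Surgery 45 more to hit its cap of 45 → 215 left.
Give Neuro 50 more to hit its cap of 60 → 165 left.
Psych takes 65 more to reach its cap of 75 → 100 left.
Onc takes 55 more to reach its cap of 70 → 45 left.
Rehab has room for 85 more but only 45 remain, so it gets 55.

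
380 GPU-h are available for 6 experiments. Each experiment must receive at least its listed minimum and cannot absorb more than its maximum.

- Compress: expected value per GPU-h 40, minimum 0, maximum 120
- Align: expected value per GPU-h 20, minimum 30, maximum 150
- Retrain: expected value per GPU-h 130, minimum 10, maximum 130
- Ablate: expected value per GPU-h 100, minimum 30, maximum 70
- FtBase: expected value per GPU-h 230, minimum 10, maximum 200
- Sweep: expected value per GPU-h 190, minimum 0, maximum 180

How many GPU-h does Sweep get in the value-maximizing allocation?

110

Meeting every minimum uses 0+30+10+30+10+0 = 80 GPU-h, leaving 300.
Order the experiments by expected value per GPU-h: FtBase 230 > Sweep 190 > Retrain 130 > Ablate 100 > Compress 40 > Align 20.
FtBase takes 190 more to reach its cap of 200 ; 110 left.
Only 110 left; Sweep takes them to reach 110.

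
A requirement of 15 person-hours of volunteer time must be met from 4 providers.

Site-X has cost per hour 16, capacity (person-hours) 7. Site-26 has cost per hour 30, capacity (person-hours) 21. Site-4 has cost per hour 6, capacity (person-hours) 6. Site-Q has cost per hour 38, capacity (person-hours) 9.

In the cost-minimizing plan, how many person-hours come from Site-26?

2

Use providers in increasing cost order.
Site-4 at 6: take all 6 person-hours ; 9 still needed.
Site-X at 16: take all 7 person-hours ; 2 still needed.
Take 2 from Site-26 at 30 to finish.
Site-Q: unused.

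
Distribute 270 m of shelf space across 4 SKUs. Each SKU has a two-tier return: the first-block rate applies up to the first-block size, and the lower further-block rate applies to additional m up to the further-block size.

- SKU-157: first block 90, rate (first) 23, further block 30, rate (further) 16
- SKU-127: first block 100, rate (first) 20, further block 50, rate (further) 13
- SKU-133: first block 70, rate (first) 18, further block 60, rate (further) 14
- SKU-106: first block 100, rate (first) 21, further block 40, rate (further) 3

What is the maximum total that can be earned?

Rank every tier by rate: SKU-157/first 23 > SKU-106/first 21 > SKU-127/first 20 > SKU-133/first 18 > SKU-157/second 16 > SKU-133/second 14 > SKU-127/second 13 > SKU-106/second 3.
SKU-157 first at 23: fill all 90 ; 180 left.
SKU-106 first at 21: fill all 100 ; 80 left.
SKU-127/first: +80 of 100 at 20; pool empty.
Total = 23×90 + 21×100 + 20×80 = 5770.

5770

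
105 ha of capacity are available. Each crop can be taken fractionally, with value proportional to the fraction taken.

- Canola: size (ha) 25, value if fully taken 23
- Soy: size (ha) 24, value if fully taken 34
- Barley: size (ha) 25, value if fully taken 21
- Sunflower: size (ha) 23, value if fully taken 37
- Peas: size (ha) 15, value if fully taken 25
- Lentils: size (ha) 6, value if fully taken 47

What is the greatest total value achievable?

Sort by value density: Lentils 47/6≈7.83, Peas 25/15≈1.67, Sunflower 37/23≈1.61, Soy 34/24≈1.42, Canola 23/25≈0.92, Barley 21/25≈0.84.
Take all of Lentils (6 ha, value 47) → 99 ha left.
All 15 ha of Peas fit (value 25) → 84 remain.
Take all of Sunflower (23 ha, value 37) → 61 ha left.
Take all of Soy (24 ha, value 34) → 37 ha left.
All 25 ha of Canola fit (value 23) → 12 remain.
Only 12 ha remain; take 12/25 of Barley for value 21×12/25 = 10.08.
Total value = 176.08.

176.08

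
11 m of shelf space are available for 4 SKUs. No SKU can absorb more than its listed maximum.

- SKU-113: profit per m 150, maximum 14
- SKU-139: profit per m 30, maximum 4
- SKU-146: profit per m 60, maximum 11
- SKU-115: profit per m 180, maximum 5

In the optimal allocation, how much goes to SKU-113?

Order the SKUs by profit per m: SKU-115 180 > SKU-113 150 > SKU-146 60 > SKU-139 30.
SKU-115: +5 to 5 (cap) ; 6 left.
SKU-113: +6 (room for 14) → 6. Pool exhausted.

6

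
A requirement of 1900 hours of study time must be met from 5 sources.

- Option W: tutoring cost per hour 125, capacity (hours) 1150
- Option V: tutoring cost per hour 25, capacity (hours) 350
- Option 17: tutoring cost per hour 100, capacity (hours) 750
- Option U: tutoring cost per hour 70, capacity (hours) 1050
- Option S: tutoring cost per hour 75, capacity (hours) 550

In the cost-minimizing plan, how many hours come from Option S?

Fill from the cheapest source first.
Option V (25): use full 350 → 1550 hours to go.
Option U (70): use full 1050 → 500 hours to go.
Option S (75): take the remaining 500 → done.
Option 17, Option W: unused.

500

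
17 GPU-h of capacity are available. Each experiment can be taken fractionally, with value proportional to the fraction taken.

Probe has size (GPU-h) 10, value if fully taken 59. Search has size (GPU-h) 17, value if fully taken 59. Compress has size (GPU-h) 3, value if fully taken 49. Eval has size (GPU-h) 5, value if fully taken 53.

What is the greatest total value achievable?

155.1

Sort by value density: Compress 49/3≈16.3, Eval 53/5≈10.6, Probe 59/10≈5.9, Search 59/17≈3.47.
Compress: take in full, 3 GPU-h for value 49 → 14 left.
Take all of Eval (5 GPU-h, value 53) → 9 GPU-h left.
9 GPU-h left: a 9/10 share of Probe gives 59×9/10 = 53.1.
Total value = 155.1.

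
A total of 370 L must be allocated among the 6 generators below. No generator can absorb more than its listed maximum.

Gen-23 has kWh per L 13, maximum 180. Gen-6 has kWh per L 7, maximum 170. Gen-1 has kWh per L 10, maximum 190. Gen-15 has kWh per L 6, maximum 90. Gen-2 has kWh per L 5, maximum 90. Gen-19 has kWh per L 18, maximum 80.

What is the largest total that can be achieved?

Rank by kWh per L: Gen-19 18 > Gen-23 13 > Gen-1 10 > Gen-6 7 > Gen-15 6 > Gen-2 5.
Give Gen-19 80 to hit its cap of 80 → 290 left.
Gen-23 takes 180 to reach its cap of 180 → 110 left.
Only 110 left; Gen-1 takes them to reach 110.
Total = 13×180 + 10×110 + 18×80 = 4880.

4880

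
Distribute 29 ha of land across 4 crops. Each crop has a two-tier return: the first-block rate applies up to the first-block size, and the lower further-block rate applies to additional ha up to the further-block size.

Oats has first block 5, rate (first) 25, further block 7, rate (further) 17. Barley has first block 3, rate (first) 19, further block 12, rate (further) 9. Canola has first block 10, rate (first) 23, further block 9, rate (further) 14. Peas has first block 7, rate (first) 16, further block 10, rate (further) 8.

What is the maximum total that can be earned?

Rank every tier by rate: Oats/first 25 > Canola/first 23 > Barley/first 19 > Oats/second 17 > Peas/first 16 > Canola/second 14 > Barley/second 9 > Peas/second 8.
Fill Oats first block (5 at 25) — 24 left.
Fill Canola first block (10 at 23) — 14 left.
Barley/first (19): +3 — 11 left.
Fill Oats second block (7 at 17) — 4 left.
4 remain; put them into Peas first at 16.
Total = 25×5 + 23×10 + 19×3 + 17×7 + 16×4 = 595.

595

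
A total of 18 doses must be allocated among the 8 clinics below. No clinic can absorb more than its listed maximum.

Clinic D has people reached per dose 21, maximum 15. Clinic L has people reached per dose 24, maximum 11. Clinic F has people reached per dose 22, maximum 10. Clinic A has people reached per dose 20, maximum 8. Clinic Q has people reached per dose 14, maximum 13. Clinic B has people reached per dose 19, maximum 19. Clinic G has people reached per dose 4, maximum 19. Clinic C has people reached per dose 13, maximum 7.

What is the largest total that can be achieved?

418

Rank by people reached per dose: Clinic L 24 > Clinic F 22 > Clinic D 21 > Clinic A 20 > Clinic B 19 > Clinic Q 14 > Clinic C 13 > Clinic G 4.
Clinic L: +11 to 11 (cap) → 7 left.
Clinic F has room for 10 but only 7 remain, so it gets 7.
Total = 24×11 + 22×7 = 418.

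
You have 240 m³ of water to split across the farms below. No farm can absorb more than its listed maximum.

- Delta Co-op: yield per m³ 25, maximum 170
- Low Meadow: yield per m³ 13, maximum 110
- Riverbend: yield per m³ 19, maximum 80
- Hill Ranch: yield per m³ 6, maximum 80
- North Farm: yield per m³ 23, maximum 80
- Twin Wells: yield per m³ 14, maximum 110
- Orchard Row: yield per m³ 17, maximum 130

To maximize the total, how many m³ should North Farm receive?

70

Highest yield per m³ first: Delta Co-op 25 > North Farm 23 > Riverbend 19 > Orchard Row 17 > Twin Wells 14 > Low Meadow 13 > Hill Ranch 6.
Give Delta Co-op 170 to hit its cap of 170 — 70 left.
North Farm has room for 80 but only 70 remain, so it gets 70.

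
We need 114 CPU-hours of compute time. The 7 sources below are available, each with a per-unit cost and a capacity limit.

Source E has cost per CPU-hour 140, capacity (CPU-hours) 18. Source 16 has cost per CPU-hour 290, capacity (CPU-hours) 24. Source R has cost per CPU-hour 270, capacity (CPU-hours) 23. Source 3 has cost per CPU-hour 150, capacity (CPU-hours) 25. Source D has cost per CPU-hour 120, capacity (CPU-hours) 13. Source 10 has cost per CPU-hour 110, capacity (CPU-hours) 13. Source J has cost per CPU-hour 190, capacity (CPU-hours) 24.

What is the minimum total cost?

Use sources in increasing cost order.
Source 10 at 110: take all 13 CPU-hours → 101 still needed.
Source D (120): use full 13 → 88 CPU-hours to go.
Take 18 from Source E at 140 → need 70 more.
Source 3 at 150: take all 25 CPU-hours → 45 still needed.
Take 24 from Source J at 190 → need 21 more.
Take 21 from Source R at 270 to finish.
Source 16: unused.
Cost = 13×110 + 13×120 + 18×140 + 25×150 + 24×190 + 21×270 = 19490.

19490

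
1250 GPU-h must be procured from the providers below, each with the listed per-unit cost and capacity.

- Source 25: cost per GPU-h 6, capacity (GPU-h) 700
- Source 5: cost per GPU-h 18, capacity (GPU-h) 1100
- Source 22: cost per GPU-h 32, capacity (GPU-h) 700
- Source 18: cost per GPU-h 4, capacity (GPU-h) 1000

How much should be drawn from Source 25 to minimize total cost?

250

Use providers in increasing cost order.
Source 18 at 4: take all 1000 GPU-h ; 250 still needed.
Source 25 (6): take the remaining 250 ; done.
Source 5, Source 22: unused.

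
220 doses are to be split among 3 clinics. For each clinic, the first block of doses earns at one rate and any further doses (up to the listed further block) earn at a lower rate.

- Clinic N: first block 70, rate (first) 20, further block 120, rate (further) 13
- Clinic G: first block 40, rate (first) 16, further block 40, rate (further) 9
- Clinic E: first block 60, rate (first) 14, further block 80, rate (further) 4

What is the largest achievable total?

3530

Rank every tier by rate: Clinic N/tier1 20 > Clinic G/tier1 16 > Clinic E/tier1 14 > Clinic N/tier2 13 > Clinic G/tier2 9 > Clinic E/tier2 4.
Clinic N tier1 at 20: fill all 70 — 150 left.
Clinic G/tier1 (16): +40 — 110 left.
Clinic E tier1 at 14: fill all 60 — 50 left.
50 remain; put them into Clinic N tier2 at 13.
Total = 20×70 + 16×40 + 14×60 + 13×50 = 3530.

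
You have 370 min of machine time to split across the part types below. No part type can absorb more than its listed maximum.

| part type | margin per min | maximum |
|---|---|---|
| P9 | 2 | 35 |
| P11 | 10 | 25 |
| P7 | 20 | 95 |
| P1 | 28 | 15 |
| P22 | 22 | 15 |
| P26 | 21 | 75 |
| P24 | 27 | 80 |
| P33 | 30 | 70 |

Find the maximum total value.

Rank by margin per min: P33 30 > P1 28 > P24 27 > P22 22 > P26 21 > P7 20 > P11 10 > P9 2.
P33 takes 70 to reach its cap of 70 → 300 left.
P1 takes 15 to reach its cap of 15 → 285 left.
P24 takes 80 to reach its cap of 80 → 205 left.
P22: +15 to 15 (cap) → 190 left.
P26: +75 to 75 (cap) → 115 left.
Give P7 95 to hit its cap of 95 → 20 left.
P11 has room for 25 but only 20 remain, so it gets 20.
Total = 10×20 + 20×95 + 28×15 + 22×15 + 21×75 + 27×80 + 30×70 = 8685.

8685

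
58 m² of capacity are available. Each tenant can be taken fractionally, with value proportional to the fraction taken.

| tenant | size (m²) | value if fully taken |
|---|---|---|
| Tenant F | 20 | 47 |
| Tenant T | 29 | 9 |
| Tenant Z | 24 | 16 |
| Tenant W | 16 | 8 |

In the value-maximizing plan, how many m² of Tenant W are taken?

14

Rank by value-to-size ratio: Tenant F 47/20≈2.35, Tenant Z 16/24≈0.667, Tenant W 8/16≈0.5, Tenant T 9/29≈0.31.
Tenant F: take in full, 20 m² for value 47 — 38 left.
Tenant Z: take in full, 24 m² for value 16 — 14 left.
Fill the last 14 m² with part of Tenant W: 14/16 of it earns 7.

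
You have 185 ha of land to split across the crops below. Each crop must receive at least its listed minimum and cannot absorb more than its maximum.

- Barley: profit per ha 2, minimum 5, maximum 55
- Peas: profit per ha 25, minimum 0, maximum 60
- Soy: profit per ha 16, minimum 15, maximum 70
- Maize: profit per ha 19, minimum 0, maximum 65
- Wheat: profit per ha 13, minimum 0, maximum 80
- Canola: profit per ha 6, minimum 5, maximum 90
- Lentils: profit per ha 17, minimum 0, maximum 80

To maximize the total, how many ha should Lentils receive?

35

Meeting every minimum uses 5+0+15+0+0+5+0 = 25 ha, leaving 160.
Rank by profit per ha: Peas 25 > Maize 19 > Lentils 17 > Soy 16 > Wheat 13 > Canola 6 > Barley 2.
Peas: +60 to 60 (cap) → 100 left.
Give Maize 65 more to hit its cap of 65 → 35 left.
Lentils: +35 (room for 80) → 35. Pool exhausted.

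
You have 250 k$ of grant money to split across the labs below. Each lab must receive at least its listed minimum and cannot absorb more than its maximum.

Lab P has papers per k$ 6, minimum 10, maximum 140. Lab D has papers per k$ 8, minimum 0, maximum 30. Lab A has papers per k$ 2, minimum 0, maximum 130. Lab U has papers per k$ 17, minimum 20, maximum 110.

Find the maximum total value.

2770

Meeting every minimum uses 10+0+0+20 = 30 k$, leaving 220.
Order the labs by papers per k$: Lab U 17 > Lab D 8 > Lab P 6 > Lab A 2.
Lab U takes 90 more to reach its cap of 110 — 130 left.
Give Lab D 30 more to hit its cap of 30 — 100 left.
Only 100 left; Lab P takes them to reach 110.
Total = 6×110 + 8×30 + 17×110 = 2770.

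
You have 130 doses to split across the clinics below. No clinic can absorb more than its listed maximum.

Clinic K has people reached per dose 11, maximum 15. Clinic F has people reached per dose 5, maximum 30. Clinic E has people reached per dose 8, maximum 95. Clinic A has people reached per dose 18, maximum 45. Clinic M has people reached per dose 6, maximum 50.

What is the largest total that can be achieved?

Order the clinics by people reached per dose: Clinic A 18 > Clinic K 11 > Clinic E 8 > Clinic M 6 > Clinic F 5.
Clinic A takes 45 to reach its cap of 45 — 85 left.
Clinic K takes 15 to reach its cap of 15 — 70 left.
Clinic E has room for 95 but only 70 remain, so it gets 70.
Total = 11×15 + 8×70 + 18×45 = 1535.

1535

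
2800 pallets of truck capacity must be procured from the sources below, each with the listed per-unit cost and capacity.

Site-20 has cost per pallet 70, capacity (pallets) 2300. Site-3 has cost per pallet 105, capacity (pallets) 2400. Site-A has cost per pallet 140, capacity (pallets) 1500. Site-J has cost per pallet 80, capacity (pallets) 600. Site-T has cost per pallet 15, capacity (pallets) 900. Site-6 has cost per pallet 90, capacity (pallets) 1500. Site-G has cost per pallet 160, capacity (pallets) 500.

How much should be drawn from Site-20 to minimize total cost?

Cheapest first:
Site-T at 15: take all 900 pallets → 1900 still needed.
Take 1900 from Site-20 at 70 to finish.
Site-J, Site-6, Site-3, Site-A, Site-G: unused.

1900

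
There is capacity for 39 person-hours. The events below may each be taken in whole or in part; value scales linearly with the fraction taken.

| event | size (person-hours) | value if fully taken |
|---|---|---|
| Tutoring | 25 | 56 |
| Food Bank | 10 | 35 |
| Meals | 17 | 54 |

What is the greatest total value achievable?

Best value per unit of size first: Food Bank 35/10≈3.5, Meals 54/17≈3.18, Tutoring 56/25≈2.24.
Food Bank: take in full, 10 person-hours for value 35 ; 29 left.
All 17 person-hours of Meals fit (value 54) ; 12 remain.
Only 12 person-hours remain; take 12/25 of Tutoring for value 56×12/25 = 26.88.
Total value = 115.88.

115.88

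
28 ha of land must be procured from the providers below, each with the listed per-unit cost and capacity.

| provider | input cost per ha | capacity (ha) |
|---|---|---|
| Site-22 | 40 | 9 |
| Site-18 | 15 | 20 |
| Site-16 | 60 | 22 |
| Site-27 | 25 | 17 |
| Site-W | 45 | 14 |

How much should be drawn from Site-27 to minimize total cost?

8

Use providers in increasing cost order.
Take 20 from Site-18 at 15 ; need 8 more.
Take 8 from Site-27 at 25 to finish.
Site-22, Site-W, Site-16: unused.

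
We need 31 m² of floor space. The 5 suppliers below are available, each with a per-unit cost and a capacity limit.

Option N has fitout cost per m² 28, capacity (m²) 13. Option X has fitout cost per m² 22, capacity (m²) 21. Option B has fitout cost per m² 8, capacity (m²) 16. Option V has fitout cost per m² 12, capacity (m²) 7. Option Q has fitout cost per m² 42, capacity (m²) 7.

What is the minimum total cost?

388

Use suppliers in increasing cost order.
Option B at 8: take all 16 m² — 15 still needed.
Option V at 12: take all 7 m² — 8 still needed.
Take 8 from Option X at 22 to finish.
Option N, Option Q: unused.
Cost = 16×8 + 7×12 + 8×22 = 388.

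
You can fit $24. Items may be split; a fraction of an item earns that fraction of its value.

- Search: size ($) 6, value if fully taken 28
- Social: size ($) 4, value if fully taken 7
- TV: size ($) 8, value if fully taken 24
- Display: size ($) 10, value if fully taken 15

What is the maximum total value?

68

Sort by value density: Search 28/6≈4.67, TV 24/8≈3, Social 7/4≈1.75, Display 15/10≈1.5.
All 6 $ of Search fit (value 28) ; 18 remain.
All 8 $ of TV fit (value 24) ; 10 remain.
Take all of Social (4 $, value 7) ; 6 $ left.
Fill the last 6 $ with part of Display: 6/10 of it earns 9.
Total value = 68.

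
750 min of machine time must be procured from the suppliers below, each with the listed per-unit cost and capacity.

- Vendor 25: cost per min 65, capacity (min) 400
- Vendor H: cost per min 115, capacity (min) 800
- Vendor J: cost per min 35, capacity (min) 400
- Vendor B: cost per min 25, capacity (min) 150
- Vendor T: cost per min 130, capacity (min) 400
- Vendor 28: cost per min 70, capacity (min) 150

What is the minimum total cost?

30750

Use suppliers in increasing cost order.
Vendor B at 25: take all 150 min ; 600 still needed.
Take 400 from Vendor J at 35 ; need 200 more.
Vendor 25 (65): take the remaining 200 ; done.
Vendor 28, Vendor H, Vendor T: unused.
Cost = 150×25 + 400×35 + 200×65 = 30750.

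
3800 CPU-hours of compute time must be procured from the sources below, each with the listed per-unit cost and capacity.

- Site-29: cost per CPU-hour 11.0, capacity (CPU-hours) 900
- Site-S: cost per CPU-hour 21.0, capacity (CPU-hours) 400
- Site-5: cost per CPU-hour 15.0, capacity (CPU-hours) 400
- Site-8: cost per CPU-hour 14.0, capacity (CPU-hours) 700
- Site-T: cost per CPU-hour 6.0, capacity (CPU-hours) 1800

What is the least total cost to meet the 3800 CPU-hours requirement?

Cheapest first:
Site-T at 6.0: take all 1800 CPU-hours → 2000 still needed.
Site-29 at 11.0: take all 900 CPU-hours → 1100 still needed.
Site-8 (14.0): use full 700 → 400 CPU-hours to go.
Site-5 at 15.0: take all 400 CPU-hours → 0 still needed.
Site-S: unused.
Cost = 1800×6.0 + 900×11.0 + 700×14.0 + 400×15.0 = 36500.

36500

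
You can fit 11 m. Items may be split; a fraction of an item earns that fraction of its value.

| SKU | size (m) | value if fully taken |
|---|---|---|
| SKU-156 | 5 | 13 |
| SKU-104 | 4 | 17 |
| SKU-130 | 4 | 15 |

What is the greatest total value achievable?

Sort by value density: SKU-104 17/4≈4.25, SKU-130 15/4≈3.75, SKU-156 13/5≈2.6.
SKU-104: take in full, 4 m for value 17 ; 7 left.
SKU-130: take in full, 4 m for value 15 ; 3 left.
3 m left: a 3/5 share of SKU-156 gives 13×3/5 = 7.8.
Total value = 39.8.

39.8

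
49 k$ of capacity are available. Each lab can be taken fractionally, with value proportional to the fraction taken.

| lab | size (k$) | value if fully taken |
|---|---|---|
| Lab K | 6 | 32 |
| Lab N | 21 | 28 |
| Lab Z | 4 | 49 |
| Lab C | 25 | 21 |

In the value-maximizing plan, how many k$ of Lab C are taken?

18

Best value per unit of size first: Lab Z 49/4≈12.2, Lab K 32/6≈5.33, Lab N 28/21≈1.33, Lab C 21/25≈0.84.
Take all of Lab Z (4 k$, value 49) — 45 k$ left.
Take all of Lab K (6 k$, value 32) — 39 k$ left.
All 21 k$ of Lab N fit (value 28) — 18 remain.
18 k$ left: a 18/25 share of Lab C gives 21×18/25 = 15.12.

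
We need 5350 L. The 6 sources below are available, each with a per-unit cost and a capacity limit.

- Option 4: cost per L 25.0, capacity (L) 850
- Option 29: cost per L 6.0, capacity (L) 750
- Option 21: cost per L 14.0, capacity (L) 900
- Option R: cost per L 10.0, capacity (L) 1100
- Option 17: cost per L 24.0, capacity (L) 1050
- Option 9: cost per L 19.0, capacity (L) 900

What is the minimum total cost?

86650

Fill from the cheapest source first.
Option 29 (6.0): use full 750 → 4600 L to go.
Option R at 10.0: take all 1100 L → 3500 still needed.
Take 900 from Option 21 at 14.0 → need 2600 more.
Option 9 (19.0): use full 900 → 1700 L to go.
Option 17 at 24.0: take all 1050 L → 650 still needed.
Option 4 (25.0): take the remaining 650 → done.
Cost = 750×6.0 + 1100×10.0 + 900×14.0 + 900×19.0 + 1050×24.0 + 650×25.0 = 86650.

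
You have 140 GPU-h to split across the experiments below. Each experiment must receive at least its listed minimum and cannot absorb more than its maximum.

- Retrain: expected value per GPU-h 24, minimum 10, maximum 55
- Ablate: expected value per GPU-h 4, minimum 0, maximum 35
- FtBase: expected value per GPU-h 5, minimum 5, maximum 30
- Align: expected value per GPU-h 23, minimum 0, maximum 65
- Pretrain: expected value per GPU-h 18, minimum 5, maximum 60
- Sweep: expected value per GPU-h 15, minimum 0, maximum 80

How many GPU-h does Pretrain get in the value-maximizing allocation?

Meeting every minimum uses 10+0+5+0+5+0 = 20 GPU-h, leaving 120.
Highest expected value per GPU-h first: Retrain 24 > Align 23 > Pretrain 18 > Sweep 15 > FtBase 5 > Ablate 4.
Retrain: +45 to 55 (cap) ; 75 left.
Align takes 65 more to reach its cap of 65 ; 10 left.
Only 10 left; Pretrain takes them to reach 15.

15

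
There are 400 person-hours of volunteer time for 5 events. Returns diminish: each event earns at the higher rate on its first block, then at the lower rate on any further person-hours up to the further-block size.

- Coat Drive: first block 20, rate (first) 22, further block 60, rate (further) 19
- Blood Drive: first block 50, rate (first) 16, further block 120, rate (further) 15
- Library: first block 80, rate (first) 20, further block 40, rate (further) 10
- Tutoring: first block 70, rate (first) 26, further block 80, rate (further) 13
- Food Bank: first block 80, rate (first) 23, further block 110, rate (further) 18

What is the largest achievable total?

Rank every tier by rate: Tutoring/first 26 > Food Bank/first 23 > Coat Drive/first 22 > Library/first 20 > Coat Drive/second 19 > Food Bank/second 18 > Blood Drive/first 16 > Blood Drive/second 15 > Tutoring/second 13 > Library/second 10.
Tutoring/first (26): +70 → 330 left.
Food Bank first at 23: fill all 80 → 250 left.
Coat Drive first at 22: fill all 20 → 230 left.
Library first at 20: fill all 80 → 150 left.
Coat Drive/second (19): +60 → 90 left.
Food Bank second at 18: only 90 left, fill 90.
Total = 26×70 + 23×80 + 22×20 + 20×80 + 19×60 + 18×90 = 8460.

8460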